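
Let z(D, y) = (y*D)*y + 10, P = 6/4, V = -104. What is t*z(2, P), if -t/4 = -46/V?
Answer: -667/26 ≈ -25.654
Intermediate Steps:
t = -23/13 (t = -(-184)/(-104) = -(-184)*(-1)/104 = -4*23/52 = -23/13 ≈ -1.7692)
P = 3/2 (P = 6*(¼) = 3/2 ≈ 1.5000)
z(D, y) = 10 + D*y² (z(D, y) = (D*y)*y + 10 = D*y² + 10 = 10 + D*y²)
t*z(2, P) = -23*(10 + 2*(3/2)²)/13 = -23*(10 + 2*(9/4))/13 = -23*(10 + 9/2)/13 = -23/13*29/2 = -667/26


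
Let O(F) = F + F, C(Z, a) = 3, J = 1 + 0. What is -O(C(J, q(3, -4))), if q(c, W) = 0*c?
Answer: -6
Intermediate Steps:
q(c, W) = 0
J = 1
O(F) = 2*F
-O(C(J, q(3, -4))) = -2*3 = -1*6 = -6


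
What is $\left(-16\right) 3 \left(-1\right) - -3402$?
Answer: $3450$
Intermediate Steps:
$\left(-16\right) 3 \left(-1\right) - -3402 = \left(-48\right) \left(-1\right) + 3402 = 48 + 3402 = 3450$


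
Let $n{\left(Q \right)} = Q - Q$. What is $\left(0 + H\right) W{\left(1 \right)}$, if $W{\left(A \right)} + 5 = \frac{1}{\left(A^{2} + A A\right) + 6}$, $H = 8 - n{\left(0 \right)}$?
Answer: $-39$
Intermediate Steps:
$n{\left(Q \right)} = 0$
$H = 8$ ($H = 8 - 0 = 8 + 0 = 8$)
$W{\left(A \right)} = -5 + \frac{1}{6 + 2 A^{2}}$ ($W{\left(A \right)} = -5 + \frac{1}{\left(A^{2} + A A\right) + 6} = -5 + \frac{1}{\left(A^{2} + A^{2}\right) + 6} = -5 + \frac{1}{2 A^{2} + 6} = -5 + \frac{1}{6 + 2 A^{2}}$)
$\left(0 + H\right) W{\left(1 \right)} = \left(0 + 8\right) \frac{-29 - 10 \cdot 1^{2}}{2 \left(3 + 1^{2}\right)} = 8 \frac{-29 - 10}{2 \left(3 + 1\right)} = 8 \frac{-29 - 10}{2 \cdot 4} = 8 \cdot \frac{1}{2} \cdot \frac{1}{4} \left(-39\right) = 8 \left(- \frac{39}{8}\right) = -39$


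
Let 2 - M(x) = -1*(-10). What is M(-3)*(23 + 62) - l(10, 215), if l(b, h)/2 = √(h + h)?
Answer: -680 - 2*√430 ≈ -721.47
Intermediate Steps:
M(x) = -8 (M(x) = 2 - (-1)*(-10) = 2 - 1*10 = 2 - 10 = -8)
l(b, h) = 2*√2*√h (l(b, h) = 2*√(h + h) = 2*√(2*h) = 2*(√2*√h) = 2*√2*√h)
M(-3)*(23 + 62) - l(10, 215) = -8*(23 + 62) - 2*√2*√215 = -8*85 - 2*√430 = -680 - 2*√430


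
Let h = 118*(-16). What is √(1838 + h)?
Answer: 5*I*√2 ≈ 7.0711*I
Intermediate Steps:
h = -1888
√(1838 + h) = √(1838 - 1888) = √(-50) = 5*I*√2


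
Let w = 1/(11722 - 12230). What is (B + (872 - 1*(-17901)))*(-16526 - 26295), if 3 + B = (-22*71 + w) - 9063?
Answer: -177178696039/508 ≈ -3.4878e+8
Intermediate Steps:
w = -1/508 (w = 1/(-508) = -1/508 ≈ -0.0019685)
B = -5399025/508 (B = -3 + ((-22*71 - 1/508) - 9063) = -3 + ((-1562 - 1/508) - 9063) = -3 + (-793497/508 - 9063) = -3 - 5397501/508 = -5399025/508 ≈ -10628.)
(B + (872 - 1*(-17901)))*(-16526 - 26295) = (-5399025/508 + (872 - 1*(-17901)))*(-16526 - 26295) = (-5399025/508 + (872 + 17901))*(-42821) = (-5399025/508 + 18773)*(-42821) = (4137659/508)*(-42821) = -177178696039/508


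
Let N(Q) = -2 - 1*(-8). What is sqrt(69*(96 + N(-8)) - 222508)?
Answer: I*sqrt(215470) ≈ 464.19*I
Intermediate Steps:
N(Q) = 6 (N(Q) = -2 + 8 = 6)
sqrt(69*(96 + N(-8)) - 222508) = sqrt(69*(96 + 6) - 222508) = sqrt(69*102 - 222508) = sqrt(7038 - 222508) = sqrt(-215470) = I*sqrt(215470)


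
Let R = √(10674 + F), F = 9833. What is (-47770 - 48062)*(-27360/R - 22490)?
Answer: 2155261680 + 2621963520*√20507/20507 ≈ 2.1736e+9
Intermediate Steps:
R = √20507 (R = √(10674 + 9833) = √20507 ≈ 143.20)
(-47770 - 48062)*(-27360/R - 22490) = (-47770 - 48062)*(-27360*√20507/20507 - 22490) = -95832*(-27360*√20507/20507 - 22490) = -95832*(-22490 - 27360*√20507/20507) = 2155261680 + 2621963520*√20507/20507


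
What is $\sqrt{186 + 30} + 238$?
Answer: $238 + 6 \sqrt{6} \approx 252.7$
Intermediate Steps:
$\sqrt{186 + 30} + 238 = \sqrt{216} + 238 = 6 \sqrt{6} + 238 = 238 + 6 \sqrt{6}$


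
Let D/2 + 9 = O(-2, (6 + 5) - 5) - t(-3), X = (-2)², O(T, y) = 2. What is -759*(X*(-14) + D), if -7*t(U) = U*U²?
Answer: 412896/7 ≈ 58985.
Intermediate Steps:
X = 4
t(U) = -U³/7 (t(U) = -U*U²/7 = -U³/7)
D = -152/7 (D = -18 + 2*(2 - (-1)*(-3)³/7) = -18 + 2*(2 - (-1)*(-27)/7) = -18 + 2*(2 - 1*27/7) = -18 + 2*(2 - 27/7) = -18 + 2*(-13/7) = -18 - 26/7 = -152/7 ≈ -21.714)
-759*(X*(-14) + D) = -759*(4*(-14) - 152/7) = -759*(-56 - 152/7) = -759*(-544/7) = 412896/7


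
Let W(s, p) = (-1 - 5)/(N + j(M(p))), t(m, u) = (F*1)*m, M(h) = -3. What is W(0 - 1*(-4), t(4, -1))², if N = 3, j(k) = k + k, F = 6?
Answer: 4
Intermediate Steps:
j(k) = 2*k
t(m, u) = 6*m (t(m, u) = (6*1)*m = 6*m)
W(s, p) = 2 (W(s, p) = (-1 - 5)/(3 + 2*(-3)) = -6/(3 - 6) = -6/(-3) = -6*(-⅓) = 2)
W(0 - 1*(-4), t(4, -1))² = 2² = 4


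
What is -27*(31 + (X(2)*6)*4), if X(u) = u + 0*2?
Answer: -2133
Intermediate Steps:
X(u) = u (X(u) = u + 0 = u)
-27*(31 + (X(2)*6)*4) = -27*(31 + (2*6)*4) = -27*(31 + 12*4) = -27*(31 + 48) = -27*79 = -2133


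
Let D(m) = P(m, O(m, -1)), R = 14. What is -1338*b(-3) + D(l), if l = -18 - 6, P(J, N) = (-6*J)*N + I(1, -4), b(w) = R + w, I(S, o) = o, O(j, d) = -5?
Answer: -15442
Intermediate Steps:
b(w) = 14 + w
P(J, N) = -4 - 6*J*N (P(J, N) = (-6*J)*N - 4 = -6*J*N - 4 = -4 - 6*J*N)
l = -24
D(m) = -4 + 30*m (D(m) = -4 - 6*m*(-5) = -4 + 30*m)
-1338*b(-3) + D(l) = -1338*(14 - 3) + (-4 + 30*(-24)) = -1338*11 + (-4 - 720) = -14718 - 724 = -15442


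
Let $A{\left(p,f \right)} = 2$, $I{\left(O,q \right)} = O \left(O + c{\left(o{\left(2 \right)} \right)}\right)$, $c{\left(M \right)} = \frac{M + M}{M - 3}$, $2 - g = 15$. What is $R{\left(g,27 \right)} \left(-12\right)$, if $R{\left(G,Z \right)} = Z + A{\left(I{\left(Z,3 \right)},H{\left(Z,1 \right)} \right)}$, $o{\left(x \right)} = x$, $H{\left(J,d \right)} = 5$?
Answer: $-348$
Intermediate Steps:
$g = -13$ ($g = 2 - 15 = -13$)
$c{\left(M \right)} = \frac{2 M}{-3 + M}$
$I{\left(O,q \right)} = O \left(-4 + O\right)$ ($I{\left(O,q \right)} = O \left(O + 2 \cdot 2 \frac{1}{-3 + 2}\right) = O \left(O + 2 \cdot 2 \frac{1}{-1}\right) = O \left(O + 2 \cdot 2 \left(-1\right)\right) = O \left(O - 4\right) = O \left(-4 + O\right)$)
$R{\left(G,Z \right)} = 2 + Z$ ($R{\left(G,Z \right)} = Z + 2 = 2 + Z$)
$R{\left(g,27 \right)} \left(-12\right) = \left(2 + 27\right) \left(-12\right) = 29 \left(-12\right) = -348$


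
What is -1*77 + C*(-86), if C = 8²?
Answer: -5581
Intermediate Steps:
C = 64
-1*77 + C*(-86) = -1*77 + 64*(-86) = -77 - 5504 = -5581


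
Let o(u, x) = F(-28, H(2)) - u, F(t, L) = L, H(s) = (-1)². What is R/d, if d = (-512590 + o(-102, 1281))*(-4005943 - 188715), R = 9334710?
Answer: 172865/39809401749 ≈ 4.3423e-6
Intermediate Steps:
H(s) = 1
o(u, x) = 1 - u
d = 2149707694446 (d = (-512590 + (1 - 1*(-102)))*(-4005943 - 188715) = (-512590 + (1 + 102))*(-4194658) = (-512590 + 103)*(-4194658) = -512487*(-4194658) = 2149707694446)
R/d = 9334710/2149707694446 = 9334710*(1/2149707694446) = 172865/39809401749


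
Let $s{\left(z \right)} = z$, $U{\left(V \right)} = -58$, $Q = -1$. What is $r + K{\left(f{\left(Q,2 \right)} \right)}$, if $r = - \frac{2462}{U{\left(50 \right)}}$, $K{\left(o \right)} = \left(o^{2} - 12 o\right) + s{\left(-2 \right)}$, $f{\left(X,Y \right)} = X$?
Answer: $\frac{1550}{29} \approx 53.448$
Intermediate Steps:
$K{\left(o \right)} = -2 + o^{2} - 12 o$ ($K{\left(o \right)} = \left(o^{2} - 12 o\right) - 2 = -2 + o^{2} - 12 o$)
$r = \frac{1231}{29}$ ($r = - \frac{2462}{-58} = \left(-2462\right) \left(- \frac{1}{58}\right) = \frac{1231}{29} \approx 42.448$)
$r + K{\left(f{\left(Q,2 \right)} \right)} = \frac{1231}{29} - \left(-10 - 1\right) = \frac{1231}{29} + \left(-2 + 1 + 12\right) = \frac{1231}{29} + 11 = \frac{1550}{29}$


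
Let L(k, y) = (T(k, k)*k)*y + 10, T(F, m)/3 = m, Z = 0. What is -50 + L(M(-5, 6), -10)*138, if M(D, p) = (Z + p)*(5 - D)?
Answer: -14902670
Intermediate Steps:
T(F, m) = 3*m
M(D, p) = p*(5 - D) (M(D, p) = (0 + p)*(5 - D) = p*(5 - D))
L(k, y) = 10 + 3*y*k**2 (L(k, y) = ((3*k)*k)*y + 10 = (3*k**2)*y + 10 = 3*y*k**2 + 10 = 10 + 3*y*k**2)
-50 + L(M(-5, 6), -10)*138 = -50 + (10 + 3*(-10)*(6*(5 - 1*(-5)))**2)*138 = -50 + (10 + 3*(-10)*(6*(5 + 5))**2)*138 = -50 + (10 + 3*(-10)*(6*10)**2)*138 = -50 + (10 + 3*(-10)*60**2)*138 = -50 + (10 + 3*(-10)*3600)*138 = -50 + (10 - 108000)*138 = -50 - 107990*138 = -50 - 14902620 = -14902670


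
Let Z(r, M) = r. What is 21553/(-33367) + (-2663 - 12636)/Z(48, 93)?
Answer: -511516277/1601616 ≈ -319.38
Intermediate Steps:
21553/(-33367) + (-2663 - 12636)/Z(48, 93) = 21553/(-33367) + (-2663 - 12636)/48 = 21553*(-1/33367) - 15299*1/48 = -21553/33367 - 15299/48 = -511516277/1601616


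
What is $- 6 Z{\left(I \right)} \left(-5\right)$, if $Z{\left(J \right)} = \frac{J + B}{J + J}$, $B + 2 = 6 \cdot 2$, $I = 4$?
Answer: $\frac{105}{2} \approx 52.5$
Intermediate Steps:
$B = 10$ ($B = -2 + 6 \cdot 2 = -2 + 12 = 10$)
$Z{\left(J \right)} = \frac{10 + J}{2 J}$ ($Z{\left(J \right)} = \frac{J + 10}{J + J} = \frac{10 + J}{2 J}$)
$- 6 Z{\left(I \right)} \left(-5\right) = - 6 \frac{10 + 4}{2 \cdot 4} \left(-5\right) = - 6 \cdot \frac{1}{2} \cdot \frac{1}{4} \cdot 14 \left(-5\right) = \left(-6\right) \frac{7}{4} \left(-5\right) = \left(- \frac{21}{2}\right) \left(-5\right) = \frac{105}{2}$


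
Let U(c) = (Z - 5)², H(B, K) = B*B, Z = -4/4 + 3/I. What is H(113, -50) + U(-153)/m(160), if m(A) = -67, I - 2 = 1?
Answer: 855498/67 ≈ 12769.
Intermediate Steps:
I = 3 (I = 2 + 1 = 3)
Z = 0 (Z = -4/4 + 3/3 = -4*¼ + 3*(⅓) = -1 + 1 = 0)
H(B, K) = B²
U(c) = 25 (U(c) = (0 - 5)² = (-5)² = 25)
H(113, -50) + U(-153)/m(160) = 113² + 25/(-67) = 12769 + 25*(-1/67) = 12769 - 25/67 = 855498/67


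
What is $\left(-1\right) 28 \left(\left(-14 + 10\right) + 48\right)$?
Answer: $-1232$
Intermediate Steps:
$\left(-1\right) 28 \left(\left(-14 + 10\right) + 48\right) = - 28 \left(-4 + 48\right) = \left(-28\right) 44 = -1232$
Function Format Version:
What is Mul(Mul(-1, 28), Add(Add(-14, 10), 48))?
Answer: -1232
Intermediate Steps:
Mul(Mul(-1, 28), Add(Add(-14, 10), 48)) = Mul(-28, Add(-4, 48)) = Mul(-28, 44) = -1232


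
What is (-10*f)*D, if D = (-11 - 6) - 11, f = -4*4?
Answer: -4480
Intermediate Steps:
f = -16
D = -28 (D = -17 - 11 = -28)
(-10*f)*D = -10*(-16)*(-28) = 160*(-28) = -4480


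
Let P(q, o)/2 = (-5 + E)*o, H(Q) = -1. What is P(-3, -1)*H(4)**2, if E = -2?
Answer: 14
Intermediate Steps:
P(q, o) = -14*o (P(q, o) = 2*((-5 - 2)*o) = 2*(-7*o) = -14*o)
P(-3, -1)*H(4)**2 = -14*(-1)*(-1)**2 = 14*1 = 14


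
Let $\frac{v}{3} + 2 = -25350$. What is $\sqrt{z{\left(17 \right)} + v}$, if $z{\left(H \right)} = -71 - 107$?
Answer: $i \sqrt{76234} \approx 276.1 i$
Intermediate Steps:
$z{\left(H \right)} = -178$ ($z{\left(H \right)} = -71 - 107 = -178$)
$v = -76056$ ($v = -6 + 3 \left(-25350\right) = -6 - 76050 = -76056$)
$\sqrt{z{\left(17 \right)} + v} = \sqrt{-178 - 76056} = \sqrt{-76234} = i \sqrt{76234}$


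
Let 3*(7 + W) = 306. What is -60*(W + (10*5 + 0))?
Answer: -8700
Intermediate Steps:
W = 95 (W = -7 + (⅓)*306 = -7 + 102 = 95)
-60*(W + (10*5 + 0)) = -60*(95 + (10*5 + 0)) = -60*(95 + (50 + 0)) = -60*(95 + 50) = -60*145 = -8700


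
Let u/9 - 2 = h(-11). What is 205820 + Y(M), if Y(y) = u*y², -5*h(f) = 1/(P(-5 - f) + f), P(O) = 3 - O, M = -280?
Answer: 1627100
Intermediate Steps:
h(f) = -1/(5*(8 + 2*f)) (h(f) = -1/(5*((3 - (-5 - f)) + f)) = -1/(5*((3 + (5 + f)) + f)) = -1/(5*((8 + f) + f)) = -1/(5*(8 + 2*f)))
u = 1269/70 (u = 18 + 9*(-1/(40 + 10*(-11))) = 18 + 9*(-1/(40 - 110)) = 18 + 9*(-1/(-70)) = 18 + 9*(-1*(-1/70)) = 18 + 9*(1/70) = 18 + 9/70 = 1269/70 ≈ 18.129)
Y(y) = 1269*y²/70
205820 + Y(M) = 205820 + (1269/70)*(-280)² = 205820 + (1269/70)*78400 = 205820 + 1421280 = 1627100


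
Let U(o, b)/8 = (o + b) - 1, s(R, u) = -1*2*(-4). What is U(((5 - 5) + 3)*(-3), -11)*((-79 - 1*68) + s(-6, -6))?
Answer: 23352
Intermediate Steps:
s(R, u) = 8 (s(R, u) = -2*(-4) = 8)
U(o, b) = -8 + 8*b + 8*o (U(o, b) = 8*((o + b) - 1) = 8*((b + o) - 1) = 8*(-1 + b + o) = -8 + 8*b + 8*o)
U(((5 - 5) + 3)*(-3), -11)*((-79 - 1*68) + s(-6, -6)) = (-8 + 8*(-11) + 8*(((5 - 5) + 3)*(-3)))*((-79 - 1*68) + 8) = (-8 - 88 + 8*((0 + 3)*(-3)))*((-79 - 68) + 8) = (-8 - 88 + 8*(3*(-3)))*(-147 + 8) = (-8 - 88 + 8*(-9))*(-139) = (-8 - 88 - 72)*(-139) = -168*(-139) = 23352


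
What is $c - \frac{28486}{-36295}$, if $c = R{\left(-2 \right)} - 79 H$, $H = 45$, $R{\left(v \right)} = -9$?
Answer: $- \frac{129326894}{36295} \approx -3563.2$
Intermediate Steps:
$c = -3564$ ($c = -9 - 3555 = -3564$)
$c - \frac{28486}{-36295} = -3564 - \frac{28486}{-36295} = -3564 - - \frac{28486}{36295} = -3564 + \frac{28486}{36295} = - \frac{129326894}{36295}$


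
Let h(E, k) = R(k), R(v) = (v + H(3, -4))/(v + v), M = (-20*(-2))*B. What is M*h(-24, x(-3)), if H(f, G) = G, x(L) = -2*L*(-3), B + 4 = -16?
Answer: -4400/9 ≈ -488.89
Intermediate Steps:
B = -20 (B = -4 - 16 = -20)
x(L) = 6*L
M = -800 (M = -20*(-2)*(-20) = 40*(-20) = -800)
R(v) = (-4 + v)/(2*v) (R(v) = (v - 4)/(v + v) = (-4 + v)/((2*v)) = (-4 + v)*(1/(2*v)) = (-4 + v)/(2*v))
h(E, k) = (-4 + k)/(2*k)
M*h(-24, x(-3)) = -400*(-4 + 6*(-3))/(6*(-3)) = -400*(-4 - 18)/(-18) = -400*(-1)*(-22)/18 = -800*11/18 = -4400/9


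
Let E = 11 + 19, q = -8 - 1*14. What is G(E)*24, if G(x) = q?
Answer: -528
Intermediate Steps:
q = -22 (q = -8 - 14 = -22)
E = 30
G(x) = -22
G(E)*24 = -22*24 = -528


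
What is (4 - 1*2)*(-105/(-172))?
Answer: 105/86 ≈ 1.2209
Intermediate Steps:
(4 - 1*2)*(-105/(-172)) = (4 - 2)*(-105*(-1/172)) = 2*(105/172) = 105/86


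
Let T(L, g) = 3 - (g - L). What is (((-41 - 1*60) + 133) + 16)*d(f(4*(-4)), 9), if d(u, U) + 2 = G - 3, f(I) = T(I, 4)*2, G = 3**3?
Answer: 1056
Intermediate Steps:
T(L, g) = 3 + L - g (T(L, g) = 3 + (L - g) = 3 + L - g)
G = 27
f(I) = -2 + 2*I (f(I) = (3 + I - 1*4)*2 = (3 + I - 4)*2 = (-1 + I)*2 = -2 + 2*I)
d(u, U) = 22 (d(u, U) = -2 + (27 - 3) = -2 + 24 = 22)
(((-41 - 1*60) + 133) + 16)*d(f(4*(-4)), 9) = (((-41 - 1*60) + 133) + 16)*22 = (((-41 - 60) + 133) + 16)*22 = ((-101 + 133) + 16)*22 = (32 + 16)*22 = 48*22 = 1056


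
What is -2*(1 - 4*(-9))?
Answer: -74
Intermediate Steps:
-2*(1 - 4*(-9)) = -2*(1 + 36) = -2*37 = -74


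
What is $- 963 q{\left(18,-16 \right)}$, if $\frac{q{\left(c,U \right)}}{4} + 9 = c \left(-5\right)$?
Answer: $381348$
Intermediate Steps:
$q{\left(c,U \right)} = -36 - 20 c$ ($q{\left(c,U \right)} = -36 + 4 c \left(-5\right) = -36 + 4 \left(- 5 c\right) = -36 - 20 c$)
$- 963 q{\left(18,-16 \right)} = - 963 \left(-36 - 360\right) = \left(-963\right) \left(-396\right) = 381348$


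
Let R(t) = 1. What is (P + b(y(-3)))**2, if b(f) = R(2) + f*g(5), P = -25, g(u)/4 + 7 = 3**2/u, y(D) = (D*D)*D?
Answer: 7225344/25 ≈ 2.8901e+5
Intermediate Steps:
y(D) = D**3 (y(D) = D**2*D = D**3)
g(u) = -28 + 36/u (g(u) = -28 + 4*(3**2/u) = -28 + 4*(9/u) = -28 + 36/u)
b(f) = 1 - 104*f/5 (b(f) = 1 + f*(-28 + 36/5) = 1 + f*(-104/5) = 1 - 104*f/5)
(P + b(y(-3)))**2 = (-25 + (1 - 104/5*(-3)**3))**2 = (-25 + (1 - 104/5*(-27)))**2 = (-25 + (1 + 2808/5))**2 = (-25 + 2813/5)**2 = (2688/5)**2 = 7225344/25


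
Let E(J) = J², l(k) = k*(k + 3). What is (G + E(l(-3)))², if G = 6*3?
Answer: 324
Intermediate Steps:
l(k) = k*(3 + k)
G = 18
(G + E(l(-3)))² = (18 + (-3*(3 - 3))²)² = (18 + (-3*0)²)² = (18 + 0²)² = (18 + 0)² = 18² = 324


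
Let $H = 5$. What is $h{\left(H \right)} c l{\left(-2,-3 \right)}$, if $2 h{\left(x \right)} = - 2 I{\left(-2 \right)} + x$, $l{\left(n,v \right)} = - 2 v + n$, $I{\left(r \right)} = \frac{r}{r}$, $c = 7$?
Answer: $42$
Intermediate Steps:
$I{\left(r \right)} = 1$
$l{\left(n,v \right)} = n - 2 v$
$h{\left(x \right)} = -1 + \frac{x}{2}$ ($h{\left(x \right)} = \frac{\left(-2\right) 1 + x}{2} = \frac{-2 + x}{2} = -1 + \frac{x}{2}$)
$h{\left(H \right)} c l{\left(-2,-3 \right)} = \left(-1 + \frac{1}{2} \cdot 5\right) 7 \left(-2 - -6\right) = \left(-1 + \frac{5}{2}\right) 7 \left(-2 + 6\right) = \frac{3}{2} \cdot 7 \cdot 4 = \frac{21}{2} \cdot 4 = 42$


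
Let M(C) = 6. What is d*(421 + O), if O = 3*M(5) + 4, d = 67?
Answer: 29681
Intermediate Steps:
O = 22 (O = 3*6 + 4 = 18 + 4 = 22)
d*(421 + O) = 67*(421 + 22) = 67*443 = 29681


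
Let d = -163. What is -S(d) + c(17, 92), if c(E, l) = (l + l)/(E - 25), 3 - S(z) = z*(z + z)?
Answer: 53112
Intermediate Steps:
S(z) = 3 - 2*z**2 (S(z) = 3 - z*(z + z) = 3 - z*2*z = 3 - 2*z**2)
c(E, l) = 2*l/(-25 + E) (c(E, l) = (2*l)/(-25 + E) = 2*l/(-25 + E))
-S(d) + c(17, 92) = -(3 - 2*(-163)**2) + 2*92/(-25 + 17) = -(3 - 2*26569) + 2*92/(-8) = -(3 - 53138) + 2*92*(-1/8) = -1*(-53135) - 23 = 53135 - 23 = 53112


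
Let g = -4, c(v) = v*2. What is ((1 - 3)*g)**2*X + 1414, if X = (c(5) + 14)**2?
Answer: 38278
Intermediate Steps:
c(v) = 2*v
X = 576 (X = (2*5 + 14)**2 = (10 + 14)**2 = 24**2 = 576)
((1 - 3)*g)**2*X + 1414 = ((1 - 3)*(-4))**2*576 + 1414 = (-2*(-4))**2*576 + 1414 = 8**2*576 + 1414 = 64*576 + 1414 = 36864 + 1414 = 38278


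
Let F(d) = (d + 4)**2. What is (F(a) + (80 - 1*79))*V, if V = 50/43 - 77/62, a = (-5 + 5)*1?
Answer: -3587/2666 ≈ -1.3455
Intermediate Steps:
a = 0 (a = 0*1 = 0)
F(d) = (4 + d)**2
V = -211/2666 (V = 50*(1/43) - 77*1/62 = 50/43 - 77/62 = -211/2666 ≈ -0.079145)
(F(a) + (80 - 1*79))*V = ((4 + 0)**2 + (80 - 1*79))*(-211/2666) = (4**2 + (80 - 79))*(-211/2666) = (16 + 1)*(-211/2666) = 17*(-211/2666) = -3587/2666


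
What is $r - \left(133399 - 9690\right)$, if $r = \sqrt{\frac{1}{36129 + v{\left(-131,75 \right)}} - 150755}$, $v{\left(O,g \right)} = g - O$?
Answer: $-123709 + \frac{6 i \sqrt{32713939685}}{2795} \approx -1.2371 \cdot 10^{5} + 388.27 i$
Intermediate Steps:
$r = \frac{6 i \sqrt{32713939685}}{2795}$ ($r = \sqrt{\frac{1}{36129 + \left(75 - -131\right)} - 150755} = \sqrt{\frac{1}{36129 + \left(75 + 131\right)} - 150755} = \sqrt{\frac{1}{36129 + 206} - 150755} = \sqrt{\frac{1}{36335} - 150755} = \sqrt{- \frac{5477682924}{36335}} = \frac{6 i \sqrt{32713939685}}{2795} \approx 388.27 i$)
$r - \left(133399 - 9690\right) = \frac{6 i \sqrt{32713939685}}{2795} - \left(133399 - 9690\right) = \frac{6 i \sqrt{32713939685}}{2795} - 123709 = -123709 + \frac{6 i \sqrt{32713939685}}{2795}$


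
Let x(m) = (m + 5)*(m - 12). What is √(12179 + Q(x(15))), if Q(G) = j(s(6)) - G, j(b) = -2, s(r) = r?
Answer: √12117 ≈ 110.08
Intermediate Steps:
x(m) = (-12 + m)*(5 + m) (x(m) = (5 + m)*(-12 + m) = (-12 + m)*(5 + m))
Q(G) = -2 - G
√(12179 + Q(x(15))) = √(12179 + (-2 - (-60 + 15² - 7*15))) = √(12179 + (-2 - (-60 + 225 - 105))) = √(12179 + (-2 - 1*60)) = √(12179 + (-2 - 60)) = √(12179 - 62) = √12117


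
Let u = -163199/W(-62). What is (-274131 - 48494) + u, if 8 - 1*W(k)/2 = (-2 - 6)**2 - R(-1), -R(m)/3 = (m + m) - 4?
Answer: -24356301/76 ≈ -3.2048e+5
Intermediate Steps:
R(m) = 12 - 6*m (R(m) = -3*((m + m) - 4) = -3*(2*m - 4) = -3*(-4 + 2*m) = 12 - 6*m)
W(k) = -76 (W(k) = 16 - 2*((-2 - 6)**2 - (12 - 6*(-1))) = 16 - 2*((-8)**2 - (12 + 6)) = 16 - 2*(64 - 1*18) = 16 - 2*(64 - 18) = 16 - 2*46 = 16 - 92 = -76)
u = 163199/76 (u = -163199/(-76) = -163199*(-1/76) = 163199/76 ≈ 2147.4)
(-274131 - 48494) + u = (-274131 - 48494) + 163199/76 = -322625 + 163199/76 = -24356301/76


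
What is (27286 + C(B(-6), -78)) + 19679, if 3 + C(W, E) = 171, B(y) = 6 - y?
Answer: 47133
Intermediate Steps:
C(W, E) = 168 (C(W, E) = -3 + 171 = 168)
(27286 + C(B(-6), -78)) + 19679 = (27286 + 168) + 19679 = 27454 + 19679 = 47133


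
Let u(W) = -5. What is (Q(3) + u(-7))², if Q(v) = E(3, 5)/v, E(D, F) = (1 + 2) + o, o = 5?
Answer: 49/9 ≈ 5.4444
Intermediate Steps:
E(D, F) = 8 (E(D, F) = (1 + 2) + 5 = 3 + 5 = 8)
Q(v) = 8/v
(Q(3) + u(-7))² = (8/3 - 5)² = (-7/3)² = 49/9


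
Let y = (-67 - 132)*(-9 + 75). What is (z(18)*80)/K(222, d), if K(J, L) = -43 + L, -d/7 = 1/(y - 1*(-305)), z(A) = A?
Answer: -153948/4597 ≈ -33.489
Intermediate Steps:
y = -13134 (y = -199*66 = -13134)
d = 7/12829 (d = -7/(-13134 - 1*(-305)) = -7/(-13134 + 305) = -7/(-12829) = -7*(-1/12829) = 7/12829 ≈ 0.00054564)
(z(18)*80)/K(222, d) = (18*80)/(-43 + 7/12829) = 1440/(-551640/12829) = 1440*(-12829/551640) = -153948/4597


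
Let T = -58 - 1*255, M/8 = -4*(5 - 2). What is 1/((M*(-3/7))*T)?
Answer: -7/90144 ≈ -7.7654e-5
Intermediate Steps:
M = -96 (M = 8*(-4*(5 - 2)) = 8*(-4*3) = 8*(-12) = -96)
T = -313 (T = -58 - 255 = -313)
1/((M*(-3/7))*T) = 1/(-(-288)/7*(-313)) = 1/(-96*(-3/7)*(-313)) = 1/((288/7)*(-313)) = 1/(-90144/7) = -7/90144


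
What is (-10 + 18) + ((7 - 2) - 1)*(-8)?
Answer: -24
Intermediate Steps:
(-10 + 18) + ((7 - 2) - 1)*(-8) = 8 + (5 - 1)*(-8) = 8 + 4*(-8) = 8 - 32 = -24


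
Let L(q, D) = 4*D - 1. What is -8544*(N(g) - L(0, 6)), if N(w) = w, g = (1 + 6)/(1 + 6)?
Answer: 187968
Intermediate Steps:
L(q, D) = -1 + 4*D
g = 1 (g = 7/7 = 7*(⅐) = 1)
-8544*(N(g) - L(0, 6)) = -8544*(1 - (-1 + 4*6)) = -8544*(1 - (-1 + 24)) = -8544*(1 - 1*23) = -8544*(1 - 23) = -8544*(-22) = 187968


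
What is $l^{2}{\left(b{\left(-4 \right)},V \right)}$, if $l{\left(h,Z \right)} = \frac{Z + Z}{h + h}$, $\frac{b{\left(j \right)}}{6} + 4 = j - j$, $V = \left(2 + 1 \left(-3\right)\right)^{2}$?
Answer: $\frac{1}{576} \approx 0.0017361$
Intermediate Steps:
$V = 1$ ($V = \left(2 - 3\right)^{2} = \left(-1\right)^{2} = 1$)
$b{\left(j \right)} = -24$ ($b{\left(j \right)} = -24 + 6 \left(j - j\right) = -24 + 6 \cdot 0 = -24 + 0 = -24$)
$l{\left(h,Z \right)} = \frac{Z}{h}$ ($l{\left(h,Z \right)} = \frac{2 Z}{2 h} = 2 Z \frac{1}{2 h} = \frac{Z}{h}$)
$l^{2}{\left(b{\left(-4 \right)},V \right)} = \left(1 \frac{1}{-24}\right)^{2} = \left(1 \left(- \frac{1}{24}\right)\right)^{2} = \left(- \frac{1}{24}\right)^{2} = \frac{1}{576}$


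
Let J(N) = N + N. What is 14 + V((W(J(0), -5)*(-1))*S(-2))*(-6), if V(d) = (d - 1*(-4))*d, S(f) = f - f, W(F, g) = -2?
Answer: 14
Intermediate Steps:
J(N) = 2*N
S(f) = 0
V(d) = d*(4 + d) (V(d) = (d + 4)*d = (4 + d)*d = d*(4 + d))
14 + V((W(J(0), -5)*(-1))*S(-2))*(-6) = 14 + ((-2*(-1)*0)*(4 - 2*(-1)*0))*(-6) = 14 + ((2*0)*(4 + 2*0))*(-6) = 14 + (0*(4 + 0))*(-6) = 14 + (0*4)*(-6) = 14 + 0*(-6) = 14 + 0 = 14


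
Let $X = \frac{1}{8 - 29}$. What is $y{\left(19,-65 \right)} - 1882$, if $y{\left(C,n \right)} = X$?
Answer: $- \frac{39523}{21} \approx -1882.0$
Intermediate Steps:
$X = - \frac{1}{21}$ ($X = \frac{1}{-21} = - \frac{1}{21} \approx -0.047619$)
$y{\left(C,n \right)} = - \frac{1}{21}$
$y{\left(19,-65 \right)} - 1882 = - \frac{1}{21} - 1882 = - \frac{39523}{21}$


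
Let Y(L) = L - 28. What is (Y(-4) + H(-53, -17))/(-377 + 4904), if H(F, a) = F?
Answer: -85/4527 ≈ -0.018776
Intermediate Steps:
Y(L) = -28 + L
(Y(-4) + H(-53, -17))/(-377 + 4904) = ((-28 - 4) - 53)/(-377 + 4904) = (-32 - 53)/4527 = -85*1/4527 = -85/4527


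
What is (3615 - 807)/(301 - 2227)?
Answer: -156/107 ≈ -1.4579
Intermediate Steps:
(3615 - 807)/(301 - 2227) = 2808/(-1926) = 2808*(-1/1926) = -156/107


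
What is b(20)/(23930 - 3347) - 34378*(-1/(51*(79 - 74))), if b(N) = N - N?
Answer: 34378/255 ≈ 134.82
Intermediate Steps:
b(N) = 0
b(20)/(23930 - 3347) - 34378*(-1/(51*(79 - 74))) = 0/(23930 - 3347) - 34378*(-1/(51*(79 - 74))) = 0/20583 - 34378/(5*(-51)) = 0*(1/20583) - 34378/(-255) = 0 - 34378*(-1/255) = 0 + 34378/255 = 34378/255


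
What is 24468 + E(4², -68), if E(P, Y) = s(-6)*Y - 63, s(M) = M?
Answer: 24813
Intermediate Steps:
E(P, Y) = -63 - 6*Y (E(P, Y) = -6*Y - 63 = -63 - 6*Y)
24468 + E(4², -68) = 24468 + (-63 - 6*(-68)) = 24468 + (-63 + 408) = 24468 + 345 = 24813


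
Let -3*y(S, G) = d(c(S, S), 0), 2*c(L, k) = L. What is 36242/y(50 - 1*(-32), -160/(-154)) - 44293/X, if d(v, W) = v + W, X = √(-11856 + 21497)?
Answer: -108726/41 - 44293*√9641/9641 ≈ -3103.0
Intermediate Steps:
X = √9641 ≈ 98.189
c(L, k) = L/2
d(v, W) = W + v
y(S, G) = -S/6 (y(S, G) = -(0 + S/2)/3 = -S/6)
36242/y(50 - 1*(-32), -160/(-154)) - 44293/X = 36242/((-(50 - 1*(-32))/6)) - 44293*√9641/9641 = 36242/((-(50 + 32)/6)) - 44293*√9641/9641 = 36242/((-⅙*82)) - 44293*√9641/9641 = 36242/(-41/3) - 44293*√9641/9641 = 36242*(-3/41) - 44293*√9641/9641 = -108726/41 - 44293*√9641/9641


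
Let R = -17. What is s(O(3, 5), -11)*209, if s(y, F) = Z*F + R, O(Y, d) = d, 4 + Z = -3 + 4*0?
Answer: 12540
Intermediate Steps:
Z = -7 (Z = -4 + (-3 + 4*0) = -4 + (-3 + 0) = -4 - 3 = -7)
s(y, F) = -17 - 7*F (s(y, F) = -7*F - 17 = -17 - 7*F)
s(O(3, 5), -11)*209 = (-17 - 7*(-11))*209 = (-17 + 77)*209 = 60*209 = 12540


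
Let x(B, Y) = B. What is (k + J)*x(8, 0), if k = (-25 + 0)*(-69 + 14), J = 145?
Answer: 12160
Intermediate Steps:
k = 1375 (k = -25*(-55) = 1375)
(k + J)*x(8, 0) = (1375 + 145)*8 = 1520*8 = 12160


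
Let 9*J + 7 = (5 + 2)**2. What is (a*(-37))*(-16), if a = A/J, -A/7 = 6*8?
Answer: -42624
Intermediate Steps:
J = 14/3 (J = -7/9 + (5 + 2)**2/9 = -7/9 + (1/9)*7**2 = -7/9 + (1/9)*49 = -7/9 + 49/9 = 14/3 ≈ 4.6667)
A = -336 (A = -42*8 = -7*48 = -336)
a = -72 (a = -336/14/3 = -336*3/14 = -72)
(a*(-37))*(-16) = -72*(-37)*(-16) = 2664*(-16) = -42624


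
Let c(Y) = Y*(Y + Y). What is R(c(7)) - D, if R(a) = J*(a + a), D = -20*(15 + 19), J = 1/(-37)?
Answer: 24964/37 ≈ 674.70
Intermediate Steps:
J = -1/37 ≈ -0.027027
c(Y) = 2*Y² (c(Y) = Y*(2*Y) = 2*Y²)
D = -680 (D = -20*34 = -680)
R(a) = -2*a/37 (R(a) = -(a + a)/37 = -2*a/37)
R(c(7)) - D = -4*7²/37 - 1*(-680) = -4*49/37 + 680 = -2/37*98 + 680 = -196/37 + 680 = 24964/37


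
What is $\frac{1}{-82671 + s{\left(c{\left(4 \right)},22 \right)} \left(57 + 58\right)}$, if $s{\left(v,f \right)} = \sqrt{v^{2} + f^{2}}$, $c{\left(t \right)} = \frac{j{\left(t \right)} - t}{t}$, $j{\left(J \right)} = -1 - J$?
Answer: $- \frac{1322736}{109248422231} - \frac{2300 \sqrt{313}}{109248422231} \approx -1.248 \cdot 10^{-5}$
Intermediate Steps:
$c{\left(t \right)} = \frac{-1 - 2 t}{t}$ ($c{\left(t \right)} = \frac{\left(-1 - t\right) - t}{t} = \frac{-1 - 2 t}{t}$)
$s{\left(v,f \right)} = \sqrt{f^{2} + v^{2}}$
$\frac{1}{-82671 + s{\left(c{\left(4 \right)},22 \right)} \left(57 + 58\right)} = \frac{1}{-82671 + \sqrt{22^{2} + \left(-2 - \frac{1}{4}\right)^{2}} \left(57 + 58\right)} = \frac{1}{-82671 + \sqrt{484 + \left(-2 - \frac{1}{4}\right)^{2}} \cdot 115} = \frac{1}{-82671 + \sqrt{484 + \left(- \frac{9}{4}\right)^{2}} \cdot 115} = \frac{1}{-82671 + \sqrt{484 + \frac{81}{16}} \cdot 115} = \frac{1}{-82671 + \sqrt{\frac{7825}{16}} \cdot 115} = \frac{1}{-82671 + \frac{5 \sqrt{313}}{4} \cdot 115} = \frac{1}{-82671 + \frac{575 \sqrt{313}}{4}}$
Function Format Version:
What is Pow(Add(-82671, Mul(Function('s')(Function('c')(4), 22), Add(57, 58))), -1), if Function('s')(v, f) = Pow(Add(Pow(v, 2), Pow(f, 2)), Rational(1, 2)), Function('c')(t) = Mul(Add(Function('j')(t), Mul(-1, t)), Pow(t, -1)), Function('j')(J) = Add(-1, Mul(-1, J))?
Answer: Add(Rational(-1322736, 109248422231), Mul(Rational(-2300, 109248422231), Pow(313, Rational(1, 2)))) ≈ -1.2480e-5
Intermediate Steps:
Function('c')(t) = Mul(Pow(t, -1), Add(-1, Mul(-2, t))) (Function('c')(t) = Mul(Add(Add(-1, Mul(-1, t)), Mul(-1, t)), Pow(t, -1)) = Mul(Add(-1, Mul(-2, t)), Pow(t, -1)) = Mul(Pow(t, -1), Add(-1, Mul(-2, t))))
Function('s')(v, f) = Pow(Add(Pow(f, 2), Pow(v, 2)), Rational(1, 2))
Pow(Add(-82671, Mul(Function('s')(Function('c')(4), 22), Add(57, 58))), -1) = Pow(Add(-82671, Mul(Pow(Add(Pow(22, 2), Pow(Add(-2, Mul(-1, Pow(4, -1))), 2)), Rational(1, 2)), Add(57, 58))), -1) = Pow(Add(-82671, Mul(Pow(Add(484, Pow(Add(-2, Mul(-1, Rational(1, 4))), 2)), Rational(1, 2)), 115)), -1) = Pow(Add(-82671, Mul(Pow(Add(484, Pow(Add(-2, Rational(-1, 4)), 2)), Rational(1, 2)), 115)), -1) = Pow(Add(-82671, Mul(Pow(Add(484, Pow(Rational(-9, 4), 2)), Rational(1, 2)), 115)), -1) = Pow(Add(-82671, Mul(Pow(Add(484, Rational(81, 16)), Rational(1, 2)), 115)), -1) = Pow(Add(-82671, Mul(Pow(Rational(7825, 16), Rational(1, 2)), 115)), -1) = Pow(Add(-82671, Mul(Mul(Rational(5, 4), Pow(313, Rational(1, 2))), 115)), -1) = Pow(Add(-82671, Mul(Rational(575, 4), Pow(313, Rational(1, 2)))), -1)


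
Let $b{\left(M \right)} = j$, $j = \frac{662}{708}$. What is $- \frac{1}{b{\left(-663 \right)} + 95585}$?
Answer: $- \frac{354}{33837421} \approx -1.0462 \cdot 10^{-5}$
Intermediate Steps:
$j = \frac{331}{354}$ ($j = 662 \cdot \frac{1}{708} = \frac{331}{354} \approx 0.93503$)
$b{\left(M \right)} = \frac{331}{354}$
$- \frac{1}{b{\left(-663 \right)} + 95585} = - \frac{1}{\frac{331}{354} + 95585} = - \frac{1}{\frac{33837421}{354}} = \left(-1\right) \frac{354}{33837421} = - \frac{354}{33837421}$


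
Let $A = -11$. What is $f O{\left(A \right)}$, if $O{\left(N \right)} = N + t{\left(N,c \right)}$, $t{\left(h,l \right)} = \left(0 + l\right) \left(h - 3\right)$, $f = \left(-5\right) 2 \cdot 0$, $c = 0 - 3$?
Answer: $0$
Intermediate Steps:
$c = -3$
$f = 0$ ($f = \left(-10\right) 0 = 0$)
$t{\left(h,l \right)} = l \left(-3 + h\right)$
$O{\left(N \right)} = 9 - 2 N$ ($O{\left(N \right)} = N - 3 \left(-3 + N\right) = N - \left(-9 + 3 N\right) = 9 - 2 N$)
$f O{\left(A \right)} = 0 \left(9 - -22\right) = 0 \left(9 + 22\right) = 0 \cdot 31 = 0$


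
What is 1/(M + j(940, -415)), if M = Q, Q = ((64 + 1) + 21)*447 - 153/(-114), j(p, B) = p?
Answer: 38/1496567 ≈ 2.5391e-5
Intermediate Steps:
Q = 1460847/38 (Q = (65 + 21)*447 - 153*(-1/114) = 86*447 + 51/38 = 38442 + 51/38 = 1460847/38 ≈ 38443.)
M = 1460847/38 ≈ 38443.
1/(M + j(940, -415)) = 1/(1460847/38 + 940) = 1/(1496567/38) = 38/1496567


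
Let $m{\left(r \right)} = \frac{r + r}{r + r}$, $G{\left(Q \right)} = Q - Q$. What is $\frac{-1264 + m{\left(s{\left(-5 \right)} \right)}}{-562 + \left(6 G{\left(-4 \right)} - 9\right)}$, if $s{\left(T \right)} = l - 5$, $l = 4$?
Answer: $\frac{1263}{571} \approx 2.2119$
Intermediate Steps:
$G{\left(Q \right)} = 0$
$s{\left(T \right)} = -1$ ($s{\left(T \right)} = 4 - 5 = -1$)
$m{\left(r \right)} = 1$ ($m{\left(r \right)} = \frac{2 r}{2 r} = 2 r \frac{1}{2 r} = 1$)
$\frac{-1264 + m{\left(s{\left(-5 \right)} \right)}}{-562 + \left(6 G{\left(-4 \right)} - 9\right)} = \frac{-1264 + 1}{-562 + \left(6 \cdot 0 - 9\right)} = - \frac{1263}{-562 + \left(0 - 9\right)} = - \frac{1263}{-562 - 9} = - \frac{1263}{-571} = \left(-1263\right) \left(- \frac{1}{571}\right) = \frac{1263}{571}$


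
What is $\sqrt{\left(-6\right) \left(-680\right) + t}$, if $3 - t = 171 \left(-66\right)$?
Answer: $\sqrt{15369} \approx 123.97$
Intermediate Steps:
$t = 11289$ ($t = 3 - 171 \left(-66\right) = 3 - -11286 = 3 + 11286 = 11289$)
$\sqrt{\left(-6\right) \left(-680\right) + t} = \sqrt{\left(-6\right) \left(-680\right) + 11289} = \sqrt{4080 + 11289} = \sqrt{15369}$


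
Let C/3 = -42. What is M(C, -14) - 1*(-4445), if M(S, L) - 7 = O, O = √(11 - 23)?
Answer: 4452 + 2*I*√3 ≈ 4452.0 + 3.4641*I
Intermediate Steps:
C = -126 (C = 3*(-42) = -126)
O = 2*I*√3 (O = √(-12) = 2*I*√3 ≈ 3.4641*I)
M(S, L) = 7 + 2*I*√3
M(C, -14) - 1*(-4445) = (7 + 2*I*√3) - 1*(-4445) = (7 + 2*I*√3) + 4445 = 4452 + 2*I*√3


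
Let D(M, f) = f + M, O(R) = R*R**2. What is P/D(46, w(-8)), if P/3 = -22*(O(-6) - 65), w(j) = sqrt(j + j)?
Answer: 213279/533 - 18546*I/533 ≈ 400.15 - 34.795*I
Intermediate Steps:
w(j) = sqrt(2)*sqrt(j) (w(j) = sqrt(2*j) = sqrt(2)*sqrt(j))
O(R) = R**3
D(M, f) = M + f
P = 18546 (P = 3*(-22*((-6)**3 - 65)) = 3*(-22*(-216 - 65)) = 3*(-22*(-281)) = 3*6182 = 18546)
P/D(46, w(-8)) = 18546/(46 + sqrt(2)*sqrt(-8)) = 18546/(46 + sqrt(2)*(2*I*sqrt(2))) = 18546/(46 + 4*I) = 18546*((46 - 4*I)/2132) = 9273*(46 - 4*I)/1066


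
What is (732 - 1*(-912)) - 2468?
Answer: -824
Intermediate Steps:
(732 - 1*(-912)) - 2468 = (732 + 912) - 2468 = 1644 - 2468 = -824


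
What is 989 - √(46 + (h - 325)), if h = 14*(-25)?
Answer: 989 - I*√629 ≈ 989.0 - 25.08*I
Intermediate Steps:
h = -350
989 - √(46 + (h - 325)) = 989 - √(46 + (-350 - 325)) = 989 - √(46 - 675) = 989 - √(-629) = 989 - I*√629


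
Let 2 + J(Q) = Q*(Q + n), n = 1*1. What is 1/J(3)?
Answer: 1/10 ≈ 0.10000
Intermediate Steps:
n = 1
J(Q) = -2 + Q*(1 + Q) (J(Q) = -2 + Q*(Q + 1) = -2 + Q*(1 + Q))
1/J(3) = 1/(-2 + 3 + 3**2) = 1/(-2 + 3 + 9) = 1/10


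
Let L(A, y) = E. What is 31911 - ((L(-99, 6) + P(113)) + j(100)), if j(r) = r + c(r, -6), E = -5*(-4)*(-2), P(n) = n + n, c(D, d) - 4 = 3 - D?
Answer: 31718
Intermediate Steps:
c(D, d) = 7 - D (c(D, d) = 4 + (3 - D) = 7 - D)
P(n) = 2*n
E = -40 (E = 20*(-2) = -40)
j(r) = 7 (j(r) = r + (7 - r) = 7)
L(A, y) = -40
31911 - ((L(-99, 6) + P(113)) + j(100)) = 31911 - ((-40 + 2*113) + 7) = 31911 - ((-40 + 226) + 7) = 31911 - (186 + 7) = 31911 - 1*193 = 31911 - 193 = 31718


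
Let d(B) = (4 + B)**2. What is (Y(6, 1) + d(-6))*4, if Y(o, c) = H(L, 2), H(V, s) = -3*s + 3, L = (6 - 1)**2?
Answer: 4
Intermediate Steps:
L = 25 (L = 5**2 = 25)
H(V, s) = 3 - 3*s
Y(o, c) = -3 (Y(o, c) = 3 - 3*2 = 3 - 6 = -3)
(Y(6, 1) + d(-6))*4 = (-3 + (4 - 6)**2)*4 = (-3 + (-2)**2)*4 = (-3 + 4)*4 = 1*4 = 4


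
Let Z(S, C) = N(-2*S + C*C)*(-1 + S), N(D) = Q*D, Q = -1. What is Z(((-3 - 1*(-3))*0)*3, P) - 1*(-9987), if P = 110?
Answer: 22087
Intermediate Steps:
N(D) = -D
Z(S, C) = (-1 + S)*(-C**2 + 2*S) (Z(S, C) = (-(-2*S + C*C))*(-1 + S) = (-(-2*S + C**2))*(-1 + S) = (-(C**2 - 2*S))*(-1 + S) = (-C**2 + 2*S)*(-1 + S) = (-1 + S)*(-C**2 + 2*S))
Z(((-3 - 1*(-3))*0)*3, P) - 1*(-9987) = (-1 + ((-3 - 1*(-3))*0)*3)*(-1*110**2 + 2*(((-3 - 1*(-3))*0)*3)) - 1*(-9987) = (-1 + ((-3 + 3)*0)*3)*(-1*12100 + 2*(((-3 + 3)*0)*3)) + 9987 = (-1 + (0*0)*3)*(-12100 + 2*((0*0)*3)) + 9987 = (-1 + 0*3)*(-12100 + 2*(0*3)) + 9987 = (-1 + 0)*(-12100 + 2*0) + 9987 = -(-12100 + 0) + 9987 = -1*(-12100) + 9987 = 12100 + 9987 = 22087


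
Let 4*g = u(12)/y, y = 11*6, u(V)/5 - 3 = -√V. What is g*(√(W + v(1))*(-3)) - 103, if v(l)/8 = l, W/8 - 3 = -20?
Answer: -103 - 5*I*√2*(3 - 2*√3)/11 ≈ -103.0 + 0.29834*I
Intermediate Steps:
W = -136 (W = 24 + 8*(-20) = 24 - 160 = -136)
v(l) = 8*l
u(V) = 15 - 5*√V (u(V) = 15 + 5*(-√V) = 15 - 5*√V)
y = 66
g = 5/88 - 5*√3/132 (g = ((15 - 10*√3)/66)/4 = ((15 - 10*√3)*(1/66))/4 = (5/22 - 5*√3/33)/4 = 5/88 - 5*√3/132 ≈ -0.0087898)
g*(√(W + v(1))*(-3)) - 103 = (5/88 - 5*√3/132)*(√(-136 + 8*1)*(-3)) - 103 = (5/88 - 5*√3/132)*(√(-136 + 8)*(-3)) - 103 = (5/88 - 5*√3/132)*(√(-128)*(-3)) - 103 = (5/88 - 5*√3/132)*((8*I*√2)*(-3)) - 103 = (5/88 - 5*√3/132)*(-24*I*√2) - 103 = -24*I*√2*(5/88 - 5*√3/132) - 103 = -103 - 24*I*√2*(5/88 - 5*√3/132)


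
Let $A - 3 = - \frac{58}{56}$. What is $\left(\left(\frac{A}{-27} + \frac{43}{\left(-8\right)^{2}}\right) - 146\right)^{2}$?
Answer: $\frac{3093268395361}{146313216} \approx 21141.0$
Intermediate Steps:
$A = \frac{55}{28}$ ($A = 3 - \frac{58}{56} = 3 - \frac{29}{28} = \frac{55}{28} \approx 1.9643$)
$\left(\left(\frac{A}{-27} + \frac{43}{\left(-8\right)^{2}}\right) - 146\right)^{2} = \left(\left(\frac{55}{28 \left(-27\right)} + \frac{43}{\left(-8\right)^{2}}\right) - 146\right)^{2} = \left(\left(\frac{55}{28} \left(- \frac{1}{27}\right) + \frac{43}{64}\right) - 146\right)^{2} = \left(\left(- \frac{55}{756} + 43 \cdot \frac{1}{64}\right) - 146\right)^{2} = \left(\left(- \frac{55}{756} + \frac{43}{64}\right) - 146\right)^{2} = \left(\frac{7247}{12096} - 146\right)^{2} = \left(- \frac{1758769}{12096}\right)^{2} = \frac{3093268395361}{146313216}$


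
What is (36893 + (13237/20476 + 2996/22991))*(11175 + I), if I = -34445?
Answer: -202079605648103885/235381858 ≈ -8.5852e+8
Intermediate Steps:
(36893 + (13237/20476 + 2996/22991))*(11175 + I) = (36893 + (13237/20476 + 2996/22991))*(11175 - 34445) = (36893 + (13237*(1/20476) + 2996*(1/22991)))*(-23270) = (36893 + (13237/20476 + 2996/22991))*(-23270) = (36893 + 365677963/470763716)*(-23270) = (17368251452351/470763716)*(-23270) = -202079605648103885/235381858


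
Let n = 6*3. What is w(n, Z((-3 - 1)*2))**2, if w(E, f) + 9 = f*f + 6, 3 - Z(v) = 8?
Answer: 484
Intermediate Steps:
Z(v) = -5 (Z(v) = 3 - 1*8 = 3 - 8 = -5)
n = 18
w(E, f) = -3 + f**2 (w(E, f) = -9 + (f*f + 6) = -9 + (f**2 + 6) = -9 + (6 + f**2) = -3 + f**2)
w(n, Z((-3 - 1)*2))**2 = (-3 + (-5)**2)**2 = (-3 + 25)**2 = 22**2 = 484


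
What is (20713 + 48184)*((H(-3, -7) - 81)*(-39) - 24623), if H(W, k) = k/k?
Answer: -1481492191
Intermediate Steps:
H(W, k) = 1
(20713 + 48184)*((H(-3, -7) - 81)*(-39) - 24623) = (20713 + 48184)*((1 - 81)*(-39) - 24623) = 68897*(-80*(-39) - 24623) = 68897*(3120 - 24623) = 68897*(-21503) = -1481492191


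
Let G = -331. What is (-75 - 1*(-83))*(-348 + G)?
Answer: -5432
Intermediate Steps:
(-75 - 1*(-83))*(-348 + G) = (-75 - 1*(-83))*(-348 - 331) = (-75 + 83)*(-679) = 8*(-679) = -5432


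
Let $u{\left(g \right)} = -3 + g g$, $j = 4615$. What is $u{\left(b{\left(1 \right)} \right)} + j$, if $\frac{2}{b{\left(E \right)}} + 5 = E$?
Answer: $\frac{18449}{4} \approx 4612.3$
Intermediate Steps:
$b{\left(E \right)} = \frac{2}{-5 + E}$
$u{\left(g \right)} = -3 + g^{2}$
$u{\left(b{\left(1 \right)} \right)} + j = \left(-3 + \left(\frac{2}{-5 + 1}\right)^{2}\right) + 4615 = \left(-3 + \left(\frac{2}{-4}\right)^{2}\right) + 4615 = \left(-3 + \left(2 \left(- \frac{1}{4}\right)\right)^{2}\right) + 4615 = \left(-3 + \left(- \frac{1}{2}\right)^{2}\right) + 4615 = \left(-3 + \frac{1}{4}\right) + 4615 = - \frac{11}{4} + 4615 = \frac{18449}{4}$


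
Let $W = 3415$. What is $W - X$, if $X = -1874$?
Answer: $5289$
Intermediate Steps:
$W - X = 3415 - -1874 = 3415 + 1874 = 5289$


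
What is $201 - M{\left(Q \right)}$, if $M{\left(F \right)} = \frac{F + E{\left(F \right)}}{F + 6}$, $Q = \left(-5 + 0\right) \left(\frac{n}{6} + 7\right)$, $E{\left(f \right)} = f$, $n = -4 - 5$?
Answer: $\frac{8533}{43} \approx 198.44$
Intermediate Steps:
$n = -9$ ($n = -4 - 5 = -9$)
$Q = - \frac{55}{2}$ ($Q = \left(-5 + 0\right) \left(- \frac{9}{6} + 7\right) = - 5 \left(\left(-9\right) \frac{1}{6} + 7\right) = - 5 \left(- \frac{3}{2} + 7\right) = \left(-5\right) \frac{11}{2} = - \frac{55}{2} \approx -27.5$)
$M{\left(F \right)} = \frac{2 F}{6 + F}$ ($M{\left(F \right)} = \frac{F + F}{F + 6} = \frac{2 F}{6 + F}$)
$201 - M{\left(Q \right)} = 201 - 2 \left(- \frac{55}{2}\right) \frac{1}{6 - \frac{55}{2}} = 201 - 2 \left(- \frac{55}{2}\right) \frac{1}{- \frac{43}{2}} = 201 - 2 \left(- \frac{55}{2}\right) \left(- \frac{2}{43}\right) = 201 - \frac{110}{43} = \frac{8533}{43}$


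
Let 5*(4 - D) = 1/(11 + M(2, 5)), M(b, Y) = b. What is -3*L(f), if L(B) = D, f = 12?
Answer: -777/65 ≈ -11.954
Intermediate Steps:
D = 259/65 (D = 4 - 1/(5*(11 + 2)) = 4 - 1/5/13 = 4 - 1/5*1/13 = 4 - 1/65 = 259/65 ≈ 3.9846)
L(B) = 259/65
-3*L(f) = -3*259/65 = -777/65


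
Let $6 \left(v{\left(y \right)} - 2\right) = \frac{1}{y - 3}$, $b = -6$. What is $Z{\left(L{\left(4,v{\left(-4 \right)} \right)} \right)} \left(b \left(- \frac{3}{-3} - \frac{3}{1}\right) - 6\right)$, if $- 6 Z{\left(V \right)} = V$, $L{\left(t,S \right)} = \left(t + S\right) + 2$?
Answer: $- \frac{335}{42} \approx -7.9762$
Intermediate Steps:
$v{\left(y \right)} = 2 + \frac{1}{6 \left(-3 + y\right)}$ ($v{\left(y \right)} = 2 + \frac{1}{6 \left(y - 3\right)} = 2 + \frac{1}{6 \left(-3 + y\right)}$)
$L{\left(t,S \right)} = 2 + S + t$ ($L{\left(t,S \right)} = \left(S + t\right) + 2 = 2 + S + t$)
$Z{\left(V \right)} = - \frac{V}{6}$
$Z{\left(L{\left(4,v{\left(-4 \right)} \right)} \right)} \left(b \left(- \frac{3}{-3} - \frac{3}{1}\right) - 6\right) = - \frac{2 + \frac{-35 + 12 \left(-4\right)}{6 \left(-3 - 4\right)} + 4}{6} \left(- 6 \left(- \frac{3}{-3} - \frac{3}{1}\right) - 6\right) = - \frac{2 + \frac{-35 - 48}{6 \left(-7\right)} + 4}{6} \left(- 6 \left(\left(-3\right) \left(- \frac{1}{3}\right) - 3\right) - 6\right) = - \frac{2 + \frac{1}{6} \left(- \frac{1}{7}\right) \left(-83\right) + 4}{6} \left(- 6 \left(1 - 3\right) - 6\right) = - \frac{2 + \frac{83}{42} + 4}{6} \left(\left(-6\right) \left(-2\right) - 6\right) = \left(- \frac{1}{6}\right) \frac{335}{42} \left(12 - 6\right) = \left(- \frac{335}{252}\right) 6 = - \frac{335}{42}$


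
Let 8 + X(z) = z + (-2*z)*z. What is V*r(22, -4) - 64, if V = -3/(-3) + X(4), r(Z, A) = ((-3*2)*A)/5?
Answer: -232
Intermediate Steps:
X(z) = -8 + z - 2*z² (X(z) = -8 + (z + (-2*z)*z) = -8 + (z - 2*z²) = -8 + z - 2*z²)
r(Z, A) = -6*A/5 (r(Z, A) = -6*A*(⅕) = -6*A/5)
V = -35 (V = -3/(-3) + (-8 + 4 - 2*4²) = -⅓*(-3) + (-8 + 4 - 2*16) = 1 + (-8 + 4 - 32) = 1 - 36 = -35)
V*r(22, -4) - 64 = -(-42)*(-4) - 64 = -35*24/5 - 64 = -168 - 64 = -232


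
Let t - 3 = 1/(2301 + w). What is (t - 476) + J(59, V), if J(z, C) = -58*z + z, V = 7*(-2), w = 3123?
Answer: -20806463/5424 ≈ -3836.0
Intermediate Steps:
V = -14
J(z, C) = -57*z
t = 16273/5424 (t = 3 + 1/(2301 + 3123) = 3 + 1/5424 = 16273/5424 ≈ 3.0002)
(t - 476) + J(59, V) = (16273/5424 - 476) - 57*59 = -2565551/5424 - 3363 = -20806463/5424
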